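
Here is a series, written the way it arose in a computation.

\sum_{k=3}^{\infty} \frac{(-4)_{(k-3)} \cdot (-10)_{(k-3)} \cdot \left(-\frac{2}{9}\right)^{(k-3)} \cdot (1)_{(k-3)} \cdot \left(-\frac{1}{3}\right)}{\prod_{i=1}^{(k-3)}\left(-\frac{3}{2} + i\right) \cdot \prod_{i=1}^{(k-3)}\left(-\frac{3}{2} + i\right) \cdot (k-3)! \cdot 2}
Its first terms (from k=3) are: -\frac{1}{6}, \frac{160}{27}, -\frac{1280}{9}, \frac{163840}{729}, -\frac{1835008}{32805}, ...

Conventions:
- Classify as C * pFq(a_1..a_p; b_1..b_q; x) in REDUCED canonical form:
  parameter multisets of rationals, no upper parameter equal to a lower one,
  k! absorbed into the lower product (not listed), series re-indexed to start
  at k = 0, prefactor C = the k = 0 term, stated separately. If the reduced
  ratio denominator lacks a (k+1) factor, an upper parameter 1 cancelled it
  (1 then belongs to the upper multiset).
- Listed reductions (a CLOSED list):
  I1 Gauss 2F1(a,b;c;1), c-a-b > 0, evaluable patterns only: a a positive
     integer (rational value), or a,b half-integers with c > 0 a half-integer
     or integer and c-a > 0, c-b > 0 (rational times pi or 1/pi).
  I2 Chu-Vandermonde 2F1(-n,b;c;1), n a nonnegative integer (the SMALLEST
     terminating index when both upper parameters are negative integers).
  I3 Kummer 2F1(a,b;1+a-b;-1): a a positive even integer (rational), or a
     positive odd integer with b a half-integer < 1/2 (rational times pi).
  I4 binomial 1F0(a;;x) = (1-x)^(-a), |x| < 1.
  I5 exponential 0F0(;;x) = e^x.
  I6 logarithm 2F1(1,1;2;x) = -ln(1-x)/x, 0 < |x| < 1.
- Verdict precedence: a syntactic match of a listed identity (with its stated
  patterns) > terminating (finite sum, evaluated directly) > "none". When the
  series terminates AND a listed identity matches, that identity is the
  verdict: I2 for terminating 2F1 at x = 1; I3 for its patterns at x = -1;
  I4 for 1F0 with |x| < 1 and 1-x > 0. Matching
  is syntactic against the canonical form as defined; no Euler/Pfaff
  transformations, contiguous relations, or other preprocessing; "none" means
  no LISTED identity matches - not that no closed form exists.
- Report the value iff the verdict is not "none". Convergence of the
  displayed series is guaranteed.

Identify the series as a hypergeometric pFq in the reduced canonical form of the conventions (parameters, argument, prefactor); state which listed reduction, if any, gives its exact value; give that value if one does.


The series (x = -\frac{2}{9}) is 3F2: upper {-10, -4, 1}, lower {-\frac{1}{2}, -\frac{1}{2}}, prefactor -\frac{1}{6}. Verdict: terminating at k = 4: the factor (-4)_k kills every later term; summing the 5 survivors is exact. Value: \frac{2122249}{65610}.

Key observation: x = -\frac{2}{9} and the constant factors (C = -1/6, x = -2/9) combine into one prefactor.
Adjacent-term ratio: r(k) = -\frac{2}{9} * (k-10) (k-4) (k+1) / [(k-\frac{1}{2}) (k-\frac{1}{2}) (k+1)] - rational; roots negated = parameters, x = -\frac{2}{9}, C = -\frac{1}{6}.


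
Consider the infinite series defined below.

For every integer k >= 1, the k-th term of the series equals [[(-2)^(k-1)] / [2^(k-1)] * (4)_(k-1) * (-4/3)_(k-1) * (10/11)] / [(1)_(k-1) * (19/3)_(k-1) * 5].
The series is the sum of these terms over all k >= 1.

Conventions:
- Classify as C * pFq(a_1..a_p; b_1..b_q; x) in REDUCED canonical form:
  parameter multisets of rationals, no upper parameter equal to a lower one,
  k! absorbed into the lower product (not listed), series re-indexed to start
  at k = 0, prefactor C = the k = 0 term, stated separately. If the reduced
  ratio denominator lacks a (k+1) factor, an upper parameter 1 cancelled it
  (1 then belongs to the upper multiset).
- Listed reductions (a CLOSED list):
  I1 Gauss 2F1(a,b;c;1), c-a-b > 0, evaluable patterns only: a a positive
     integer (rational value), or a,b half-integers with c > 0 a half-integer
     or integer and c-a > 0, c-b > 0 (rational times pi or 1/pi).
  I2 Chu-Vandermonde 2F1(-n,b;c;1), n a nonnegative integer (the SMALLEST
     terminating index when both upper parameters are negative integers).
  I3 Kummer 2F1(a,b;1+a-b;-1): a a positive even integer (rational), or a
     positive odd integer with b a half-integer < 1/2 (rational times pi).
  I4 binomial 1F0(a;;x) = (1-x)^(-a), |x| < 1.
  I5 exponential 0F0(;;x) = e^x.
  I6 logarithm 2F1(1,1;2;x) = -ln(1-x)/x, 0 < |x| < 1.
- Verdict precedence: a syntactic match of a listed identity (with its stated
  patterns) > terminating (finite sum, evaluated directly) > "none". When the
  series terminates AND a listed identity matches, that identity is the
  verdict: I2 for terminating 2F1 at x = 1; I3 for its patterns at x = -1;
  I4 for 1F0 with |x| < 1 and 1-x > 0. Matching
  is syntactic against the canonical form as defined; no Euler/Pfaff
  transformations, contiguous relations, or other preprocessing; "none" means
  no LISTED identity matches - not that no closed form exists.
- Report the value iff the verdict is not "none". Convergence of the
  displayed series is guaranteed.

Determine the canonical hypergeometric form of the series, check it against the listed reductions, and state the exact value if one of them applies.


Classification (C = 2/11): 2F1 with upper {-4/3, 4}, lower {19/3}, argument x = -1. Verdict: this is Kummer's theorem (I3) (x = -1; c = 19/3 equals 1+a-b for upper {-4/3, 4}: listed pattern). Sum: 104/297.

Structural cue: t_0 being 2/11, the constant factors (C = 2/11, x = -1) combine into one prefactor.
Adjacent-term ratio: r(k) = (-1) * (k-4/3) (k+4) / [(k+19/3) (k+1)] - rational in k. x = (-1); t_0 = 2/11; negate the roots.


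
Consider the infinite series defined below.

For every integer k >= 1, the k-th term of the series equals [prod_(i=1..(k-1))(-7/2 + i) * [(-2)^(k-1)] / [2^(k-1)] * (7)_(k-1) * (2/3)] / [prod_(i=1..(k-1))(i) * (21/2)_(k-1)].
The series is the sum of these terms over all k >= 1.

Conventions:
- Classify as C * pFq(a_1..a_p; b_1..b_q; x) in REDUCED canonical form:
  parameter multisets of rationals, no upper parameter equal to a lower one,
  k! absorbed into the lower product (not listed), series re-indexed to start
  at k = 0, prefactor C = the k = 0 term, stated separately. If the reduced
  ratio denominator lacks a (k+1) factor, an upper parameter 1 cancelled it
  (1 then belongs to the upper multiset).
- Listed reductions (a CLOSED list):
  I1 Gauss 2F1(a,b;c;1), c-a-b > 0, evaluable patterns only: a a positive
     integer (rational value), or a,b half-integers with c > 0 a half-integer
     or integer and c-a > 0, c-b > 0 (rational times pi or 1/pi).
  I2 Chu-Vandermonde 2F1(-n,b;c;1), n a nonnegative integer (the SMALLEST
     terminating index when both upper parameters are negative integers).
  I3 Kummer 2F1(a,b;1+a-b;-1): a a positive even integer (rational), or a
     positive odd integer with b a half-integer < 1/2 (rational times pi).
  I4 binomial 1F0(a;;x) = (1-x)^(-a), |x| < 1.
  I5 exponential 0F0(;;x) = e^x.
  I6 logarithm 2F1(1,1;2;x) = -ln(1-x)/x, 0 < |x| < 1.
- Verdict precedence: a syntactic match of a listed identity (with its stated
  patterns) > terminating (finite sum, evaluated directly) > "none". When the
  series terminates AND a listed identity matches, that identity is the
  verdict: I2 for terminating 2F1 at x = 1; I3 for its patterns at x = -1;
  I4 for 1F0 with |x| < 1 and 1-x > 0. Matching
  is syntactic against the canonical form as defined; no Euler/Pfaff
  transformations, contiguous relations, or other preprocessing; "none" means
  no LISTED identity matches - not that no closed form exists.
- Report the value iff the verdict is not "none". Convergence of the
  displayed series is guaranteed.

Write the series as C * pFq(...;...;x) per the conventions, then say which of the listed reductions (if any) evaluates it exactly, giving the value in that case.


The series (x = -1) is 2F1: upper {-5/2, 7}, lower {21/2}, prefactor 2/3. Verdict: Kummer (I3) applies (x = -1; c = 21/2 equals 1+a-b for upper {-5/2, 7}: listed pattern). Sum: (1616615/2097152) * pi.

Structural cue: t_0 = 2/3 here, and the product of the first k integers (C = 2/3) is k!.
Step ratio: r(k) = (-1) * (k-5/2) (k+7) / [(k+21/2) (k+1)] ; factor over Q: parameters, x = (-1), and C = 2/3.


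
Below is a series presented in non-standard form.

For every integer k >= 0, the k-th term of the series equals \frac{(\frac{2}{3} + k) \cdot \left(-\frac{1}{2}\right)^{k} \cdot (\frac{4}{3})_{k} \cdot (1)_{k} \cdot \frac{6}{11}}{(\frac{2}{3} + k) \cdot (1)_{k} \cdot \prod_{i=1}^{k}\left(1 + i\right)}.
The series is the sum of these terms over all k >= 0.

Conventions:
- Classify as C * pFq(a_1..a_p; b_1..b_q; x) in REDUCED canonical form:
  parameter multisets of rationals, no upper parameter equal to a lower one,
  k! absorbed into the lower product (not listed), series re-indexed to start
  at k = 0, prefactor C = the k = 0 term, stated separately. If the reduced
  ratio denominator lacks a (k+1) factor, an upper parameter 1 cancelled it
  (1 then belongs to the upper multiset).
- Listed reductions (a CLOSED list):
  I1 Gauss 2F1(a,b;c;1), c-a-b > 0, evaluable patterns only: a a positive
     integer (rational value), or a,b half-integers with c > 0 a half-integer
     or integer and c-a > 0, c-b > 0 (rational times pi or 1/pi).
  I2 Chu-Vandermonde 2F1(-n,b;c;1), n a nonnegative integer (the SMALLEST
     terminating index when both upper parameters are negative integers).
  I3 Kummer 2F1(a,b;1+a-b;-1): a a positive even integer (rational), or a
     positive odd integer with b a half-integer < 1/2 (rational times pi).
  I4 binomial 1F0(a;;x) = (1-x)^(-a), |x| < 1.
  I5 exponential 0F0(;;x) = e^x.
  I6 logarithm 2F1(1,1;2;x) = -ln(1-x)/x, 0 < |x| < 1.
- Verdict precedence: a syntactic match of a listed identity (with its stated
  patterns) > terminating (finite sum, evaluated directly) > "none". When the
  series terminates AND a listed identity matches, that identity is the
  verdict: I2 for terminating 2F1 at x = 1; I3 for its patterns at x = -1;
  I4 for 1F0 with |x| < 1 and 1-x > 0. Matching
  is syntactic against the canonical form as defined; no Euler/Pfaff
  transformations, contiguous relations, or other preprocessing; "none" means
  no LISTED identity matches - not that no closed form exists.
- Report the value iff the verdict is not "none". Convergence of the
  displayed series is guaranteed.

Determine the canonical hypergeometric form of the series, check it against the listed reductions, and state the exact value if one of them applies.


Reduced: x = -\frac{1}{2}, 2F1, upper = {1, \frac{4}{3}}, lower = {2}, C = \frac{6}{11}. Verdict: no listed reduction: x = -\frac{1}{2} and upper {1, \frac{4}{3}} fail every I1-I6 pattern.

The tell: t_0 = \frac{6}{11} here, and (1)_k (C = 6/11, x = -1/2) is k! itself.
Step ratio: r(k) = -\frac{1}{2} * (k+1) (k+\frac{4}{3}) / [(k+2) (k+1)] - poly over poly, x = -\frac{1}{2} from leading terms; C = \frac{6}{11} at k = 0.


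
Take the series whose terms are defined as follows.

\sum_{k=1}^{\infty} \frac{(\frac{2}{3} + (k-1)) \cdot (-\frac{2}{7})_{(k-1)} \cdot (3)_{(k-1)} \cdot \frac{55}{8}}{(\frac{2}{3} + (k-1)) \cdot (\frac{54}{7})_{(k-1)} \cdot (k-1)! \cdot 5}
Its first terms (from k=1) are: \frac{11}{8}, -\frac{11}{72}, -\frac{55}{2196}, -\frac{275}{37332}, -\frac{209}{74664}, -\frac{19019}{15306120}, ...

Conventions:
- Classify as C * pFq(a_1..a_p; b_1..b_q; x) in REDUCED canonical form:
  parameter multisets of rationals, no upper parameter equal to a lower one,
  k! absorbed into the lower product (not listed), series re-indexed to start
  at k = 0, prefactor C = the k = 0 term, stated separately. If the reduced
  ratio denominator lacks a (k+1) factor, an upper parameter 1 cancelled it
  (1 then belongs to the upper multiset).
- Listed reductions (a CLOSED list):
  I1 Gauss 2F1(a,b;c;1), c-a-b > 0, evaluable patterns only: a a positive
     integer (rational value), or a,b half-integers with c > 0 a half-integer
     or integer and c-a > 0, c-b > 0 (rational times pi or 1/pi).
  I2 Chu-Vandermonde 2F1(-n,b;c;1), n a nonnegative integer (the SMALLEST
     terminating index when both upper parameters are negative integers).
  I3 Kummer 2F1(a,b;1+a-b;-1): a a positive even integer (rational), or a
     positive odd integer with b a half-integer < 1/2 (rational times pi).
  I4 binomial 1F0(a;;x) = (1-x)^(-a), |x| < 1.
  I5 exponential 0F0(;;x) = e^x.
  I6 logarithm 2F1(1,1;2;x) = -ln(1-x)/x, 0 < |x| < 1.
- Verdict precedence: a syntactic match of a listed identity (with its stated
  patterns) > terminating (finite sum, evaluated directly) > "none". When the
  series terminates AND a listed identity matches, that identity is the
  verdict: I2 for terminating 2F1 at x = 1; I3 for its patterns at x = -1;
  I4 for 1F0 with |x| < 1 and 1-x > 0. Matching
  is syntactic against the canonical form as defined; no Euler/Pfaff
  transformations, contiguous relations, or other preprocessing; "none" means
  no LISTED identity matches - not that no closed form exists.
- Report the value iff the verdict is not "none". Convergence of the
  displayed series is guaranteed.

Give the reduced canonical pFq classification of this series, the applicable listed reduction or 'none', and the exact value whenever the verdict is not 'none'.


At argument 1: a 2F1 with upper {-\frac{2}{7}, 3}, lower {\frac{54}{7}}, scaled by C = \frac{11}{8}. Verdict (x = 1): Gauss's theorem (I1) applies (x = 1: the Gamma ratio telescopes since c-a-b = 5 > 0 and a = 3 in Z>0). Its exact value is \frac{5687}{4802}.

Structural cue: t_0 being \frac{11}{8}, k + 2/3 divides numerator and denominator alike; prefactor 11/8 after cancelling.
Consecutive-term ratio: r(k) = 1 * (k-\frac{2}{7}) (k+3) / [(k+\frac{54}{7}) (k+1)] - poly over poly, x = 1 from leading terms; C = \frac{11}{8} at k = 0.


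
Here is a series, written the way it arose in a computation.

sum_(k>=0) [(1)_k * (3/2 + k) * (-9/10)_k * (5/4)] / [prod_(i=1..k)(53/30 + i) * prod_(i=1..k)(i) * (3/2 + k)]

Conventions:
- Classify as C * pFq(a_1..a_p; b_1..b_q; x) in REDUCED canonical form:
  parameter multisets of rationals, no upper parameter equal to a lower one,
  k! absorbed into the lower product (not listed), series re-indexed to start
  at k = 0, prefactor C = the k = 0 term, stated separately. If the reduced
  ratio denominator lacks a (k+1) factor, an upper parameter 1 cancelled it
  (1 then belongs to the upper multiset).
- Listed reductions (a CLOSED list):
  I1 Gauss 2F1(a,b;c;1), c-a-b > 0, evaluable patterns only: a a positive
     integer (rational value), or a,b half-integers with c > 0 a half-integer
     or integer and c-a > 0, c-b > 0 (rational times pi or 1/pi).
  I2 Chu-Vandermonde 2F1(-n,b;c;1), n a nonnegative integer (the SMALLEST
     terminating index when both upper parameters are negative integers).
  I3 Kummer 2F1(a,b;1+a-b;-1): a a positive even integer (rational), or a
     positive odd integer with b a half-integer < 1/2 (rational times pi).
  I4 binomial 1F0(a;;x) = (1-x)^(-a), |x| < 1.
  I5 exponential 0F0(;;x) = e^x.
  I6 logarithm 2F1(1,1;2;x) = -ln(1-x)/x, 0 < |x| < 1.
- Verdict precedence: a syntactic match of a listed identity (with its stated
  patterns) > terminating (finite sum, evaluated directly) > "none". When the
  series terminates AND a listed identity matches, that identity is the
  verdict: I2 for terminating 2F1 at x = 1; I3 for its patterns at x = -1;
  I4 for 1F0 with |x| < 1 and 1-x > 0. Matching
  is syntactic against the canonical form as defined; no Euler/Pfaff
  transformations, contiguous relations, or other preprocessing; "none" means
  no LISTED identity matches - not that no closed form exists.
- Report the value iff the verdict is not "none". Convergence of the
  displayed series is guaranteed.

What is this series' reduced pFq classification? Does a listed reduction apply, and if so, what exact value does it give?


Classification (C = 5/4): 2F1 with upper {-9/10, 1}, lower {83/30}, argument x = 1. Verdict: the Gauss summation I1 applies (x = 1: the Gamma ratio telescopes since c-a-b = 8/3 > 0 and a = 1 in Z>0). Its exact value is 53/64.

Key step: t_0 = 5/4 here, and the factor k + 3/2 cancels (top and bottom), leaving C = 5/4, x = 1.
Term ratio: r(k) = 1 * (k-9/10) (k+1) / [(k+83/30) (k+1)] - rational in k. x = 1; t_0 = 5/4; negate the roots.


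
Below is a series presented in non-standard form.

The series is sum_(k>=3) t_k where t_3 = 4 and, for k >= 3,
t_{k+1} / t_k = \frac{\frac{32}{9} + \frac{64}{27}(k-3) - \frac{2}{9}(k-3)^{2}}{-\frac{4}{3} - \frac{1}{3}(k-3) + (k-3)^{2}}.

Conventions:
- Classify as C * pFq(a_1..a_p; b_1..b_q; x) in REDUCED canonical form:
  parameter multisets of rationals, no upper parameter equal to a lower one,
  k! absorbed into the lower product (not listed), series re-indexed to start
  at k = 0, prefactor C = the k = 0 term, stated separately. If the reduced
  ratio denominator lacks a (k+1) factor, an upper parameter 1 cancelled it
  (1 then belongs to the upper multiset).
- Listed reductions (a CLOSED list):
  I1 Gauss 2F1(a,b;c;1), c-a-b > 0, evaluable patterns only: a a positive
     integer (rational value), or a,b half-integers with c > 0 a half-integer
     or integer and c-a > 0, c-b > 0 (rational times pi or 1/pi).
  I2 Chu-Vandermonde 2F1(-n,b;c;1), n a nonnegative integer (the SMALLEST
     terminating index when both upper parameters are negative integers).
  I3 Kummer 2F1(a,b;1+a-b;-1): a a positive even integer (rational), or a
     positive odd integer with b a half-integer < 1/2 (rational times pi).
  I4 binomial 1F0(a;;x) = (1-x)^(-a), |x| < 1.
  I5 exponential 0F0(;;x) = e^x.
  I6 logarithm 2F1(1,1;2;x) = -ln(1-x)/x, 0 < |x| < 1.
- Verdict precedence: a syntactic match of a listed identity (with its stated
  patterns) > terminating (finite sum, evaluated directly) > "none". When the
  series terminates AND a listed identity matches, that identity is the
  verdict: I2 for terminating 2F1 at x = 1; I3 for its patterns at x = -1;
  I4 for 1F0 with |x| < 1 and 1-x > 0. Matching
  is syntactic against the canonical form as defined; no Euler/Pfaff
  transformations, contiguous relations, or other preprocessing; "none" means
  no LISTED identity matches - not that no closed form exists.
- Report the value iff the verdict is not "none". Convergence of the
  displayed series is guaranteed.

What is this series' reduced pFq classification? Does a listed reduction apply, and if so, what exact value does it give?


At argument -\frac{2}{9}: a 2F1 with upper {-12, \frac{4}{3}}, lower {-\frac{4}{3}}, scaled by C = 4. Verdict: terminating. (-12)_k vanishes past k = 12, leaving a 13-term sum, computed directly. Exact value: \frac{4374891695308257644}{3202468514158059}.

Structural cue: from the first term 4: roots of the ratio polynomials (C = 4) are the negated parameters.
Term ratio: r(k) = -\frac{2}{9} * (k-12) (k+\frac{4}{3}) / [(k-\frac{4}{3}) (k+1)] - rational in k, leading ratio -\frac{2}{9}; with t_0 = 4, classification follows.


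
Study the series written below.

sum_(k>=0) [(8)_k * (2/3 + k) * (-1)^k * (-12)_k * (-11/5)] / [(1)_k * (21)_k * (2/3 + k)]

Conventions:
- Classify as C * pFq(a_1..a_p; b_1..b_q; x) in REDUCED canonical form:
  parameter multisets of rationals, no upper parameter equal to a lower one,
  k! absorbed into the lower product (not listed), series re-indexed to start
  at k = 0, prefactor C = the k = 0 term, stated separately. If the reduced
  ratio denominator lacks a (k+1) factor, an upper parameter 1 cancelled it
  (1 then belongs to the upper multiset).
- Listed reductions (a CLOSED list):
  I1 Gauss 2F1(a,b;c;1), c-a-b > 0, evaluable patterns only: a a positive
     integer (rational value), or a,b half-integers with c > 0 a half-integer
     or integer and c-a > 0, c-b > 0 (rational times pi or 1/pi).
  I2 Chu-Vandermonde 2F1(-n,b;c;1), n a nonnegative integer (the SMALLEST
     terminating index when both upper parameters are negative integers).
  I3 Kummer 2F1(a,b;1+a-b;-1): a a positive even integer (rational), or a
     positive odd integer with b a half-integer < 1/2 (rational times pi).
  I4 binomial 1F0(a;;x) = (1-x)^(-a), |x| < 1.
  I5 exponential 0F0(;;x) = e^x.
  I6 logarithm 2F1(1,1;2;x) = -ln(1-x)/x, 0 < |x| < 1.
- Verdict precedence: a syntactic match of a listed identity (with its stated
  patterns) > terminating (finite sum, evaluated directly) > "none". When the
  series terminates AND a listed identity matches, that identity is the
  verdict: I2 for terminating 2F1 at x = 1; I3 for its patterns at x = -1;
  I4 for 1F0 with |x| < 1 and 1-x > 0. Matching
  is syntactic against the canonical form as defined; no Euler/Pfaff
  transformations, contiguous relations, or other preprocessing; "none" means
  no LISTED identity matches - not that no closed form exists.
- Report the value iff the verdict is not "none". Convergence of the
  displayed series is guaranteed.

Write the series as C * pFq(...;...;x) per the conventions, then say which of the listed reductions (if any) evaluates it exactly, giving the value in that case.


With C = -11/5: the canonical form is 2F1(-12, 8; 21; -1). Verdict at x = -1: Kummer's theorem (I3) matches (x = -1; c = 21 equals 1+a-b for upper {-12, 8}: listed pattern). Value: -10659/70.

The tell: with t_0 = -11/5, the factor k + 2/3 cancels (top and bottom), leaving C = -11/5.
Step ratio: r(k) = (-1) * (k-12) (k+8) / [(k+21) (k+1)] - rational; roots negated = parameters, x = (-1), C = -11/5.


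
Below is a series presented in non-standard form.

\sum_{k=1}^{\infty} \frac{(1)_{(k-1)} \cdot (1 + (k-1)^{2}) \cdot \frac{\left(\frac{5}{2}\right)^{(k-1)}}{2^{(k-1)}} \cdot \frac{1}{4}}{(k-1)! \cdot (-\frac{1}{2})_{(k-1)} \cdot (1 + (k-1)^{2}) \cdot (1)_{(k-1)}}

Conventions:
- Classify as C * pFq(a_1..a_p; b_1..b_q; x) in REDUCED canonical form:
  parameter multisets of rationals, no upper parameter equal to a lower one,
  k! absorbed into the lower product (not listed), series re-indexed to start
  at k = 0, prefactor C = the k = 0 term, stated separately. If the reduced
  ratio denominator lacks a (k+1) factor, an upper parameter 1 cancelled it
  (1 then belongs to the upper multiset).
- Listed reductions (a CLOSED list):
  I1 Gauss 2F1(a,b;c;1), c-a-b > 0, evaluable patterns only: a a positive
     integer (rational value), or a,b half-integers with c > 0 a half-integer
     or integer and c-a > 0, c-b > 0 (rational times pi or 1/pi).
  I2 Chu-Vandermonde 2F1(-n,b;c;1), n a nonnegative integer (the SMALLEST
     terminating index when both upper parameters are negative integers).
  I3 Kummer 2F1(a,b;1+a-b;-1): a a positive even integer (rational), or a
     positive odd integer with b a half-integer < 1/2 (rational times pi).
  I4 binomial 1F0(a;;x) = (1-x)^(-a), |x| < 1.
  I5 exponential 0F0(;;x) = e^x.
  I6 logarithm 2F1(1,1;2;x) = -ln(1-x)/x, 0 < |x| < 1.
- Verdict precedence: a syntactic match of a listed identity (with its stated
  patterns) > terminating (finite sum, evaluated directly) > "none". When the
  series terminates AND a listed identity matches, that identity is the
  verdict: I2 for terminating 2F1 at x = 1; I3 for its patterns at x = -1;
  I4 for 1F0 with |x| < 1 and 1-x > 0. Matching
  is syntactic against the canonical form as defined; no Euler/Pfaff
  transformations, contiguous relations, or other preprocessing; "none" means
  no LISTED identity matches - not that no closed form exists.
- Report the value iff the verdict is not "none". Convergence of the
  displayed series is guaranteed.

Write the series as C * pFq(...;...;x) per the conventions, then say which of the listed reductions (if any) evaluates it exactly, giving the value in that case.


Reduced: x = \frac{5}{4}, 0F1, upper = {-}, lower = {-\frac{1}{2}}, C = \frac{1}{4}. Verdict: no listed reduction: x = \frac{5}{4} and upper {-} fail every I1-I6 pattern.

The tell: with t_0 = \frac{1}{4}, the parameter 1 appears in both the upper and lower lists and cancels (alongside the other common factor).
Step ratio: r(k) = \frac{5}{4} * 1 / [(k-\frac{1}{2}) (k+1)] - rational in k. x = \frac{5}{4}; t_0 = \frac{1}{4}; negate the roots.


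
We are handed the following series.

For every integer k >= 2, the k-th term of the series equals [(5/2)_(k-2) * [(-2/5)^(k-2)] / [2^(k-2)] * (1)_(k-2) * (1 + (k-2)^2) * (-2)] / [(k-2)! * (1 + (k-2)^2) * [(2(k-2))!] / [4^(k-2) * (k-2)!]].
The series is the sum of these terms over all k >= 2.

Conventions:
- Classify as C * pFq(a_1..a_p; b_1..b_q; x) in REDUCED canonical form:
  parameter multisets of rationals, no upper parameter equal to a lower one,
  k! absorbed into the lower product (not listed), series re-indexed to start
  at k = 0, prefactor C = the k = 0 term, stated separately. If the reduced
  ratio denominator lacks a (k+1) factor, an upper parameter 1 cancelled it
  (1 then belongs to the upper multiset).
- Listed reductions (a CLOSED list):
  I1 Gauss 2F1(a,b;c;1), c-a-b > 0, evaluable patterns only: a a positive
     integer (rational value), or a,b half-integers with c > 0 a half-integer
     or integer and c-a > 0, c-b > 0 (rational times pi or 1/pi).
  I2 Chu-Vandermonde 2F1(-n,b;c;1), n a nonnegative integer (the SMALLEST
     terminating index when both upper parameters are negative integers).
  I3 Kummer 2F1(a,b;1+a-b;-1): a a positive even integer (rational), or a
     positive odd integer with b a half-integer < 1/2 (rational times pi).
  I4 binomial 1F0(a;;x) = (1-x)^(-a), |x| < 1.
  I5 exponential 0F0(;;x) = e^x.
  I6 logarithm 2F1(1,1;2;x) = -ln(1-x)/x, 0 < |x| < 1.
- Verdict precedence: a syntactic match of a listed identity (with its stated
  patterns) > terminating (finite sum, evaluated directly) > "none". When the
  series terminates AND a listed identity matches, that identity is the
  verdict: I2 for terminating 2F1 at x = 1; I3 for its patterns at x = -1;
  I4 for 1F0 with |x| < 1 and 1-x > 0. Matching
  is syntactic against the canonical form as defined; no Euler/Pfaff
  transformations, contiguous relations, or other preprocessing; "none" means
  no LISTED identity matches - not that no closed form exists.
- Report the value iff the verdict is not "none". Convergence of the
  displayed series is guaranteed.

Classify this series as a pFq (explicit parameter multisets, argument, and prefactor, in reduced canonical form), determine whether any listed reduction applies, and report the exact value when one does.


x = -1/5 here; the reduced form reads 2F1, upper {1, 5/2}, lower {1/2}, C = -2. Verdict: none - this 2F1 at x = -1/5 matches no listed pattern, and upper {1, 5/2} holds no stopper.

The tell: from the first term -2: the factor k^2 + 1 cancels (top and bottom), leaving prefactor -2.
Term ratio: r(k) = (-1/5) * (k+1) (k+5/2) / [(k+1/2) (k+1)] - rational; roots negated = parameters, x = (-1/5), C = -2.


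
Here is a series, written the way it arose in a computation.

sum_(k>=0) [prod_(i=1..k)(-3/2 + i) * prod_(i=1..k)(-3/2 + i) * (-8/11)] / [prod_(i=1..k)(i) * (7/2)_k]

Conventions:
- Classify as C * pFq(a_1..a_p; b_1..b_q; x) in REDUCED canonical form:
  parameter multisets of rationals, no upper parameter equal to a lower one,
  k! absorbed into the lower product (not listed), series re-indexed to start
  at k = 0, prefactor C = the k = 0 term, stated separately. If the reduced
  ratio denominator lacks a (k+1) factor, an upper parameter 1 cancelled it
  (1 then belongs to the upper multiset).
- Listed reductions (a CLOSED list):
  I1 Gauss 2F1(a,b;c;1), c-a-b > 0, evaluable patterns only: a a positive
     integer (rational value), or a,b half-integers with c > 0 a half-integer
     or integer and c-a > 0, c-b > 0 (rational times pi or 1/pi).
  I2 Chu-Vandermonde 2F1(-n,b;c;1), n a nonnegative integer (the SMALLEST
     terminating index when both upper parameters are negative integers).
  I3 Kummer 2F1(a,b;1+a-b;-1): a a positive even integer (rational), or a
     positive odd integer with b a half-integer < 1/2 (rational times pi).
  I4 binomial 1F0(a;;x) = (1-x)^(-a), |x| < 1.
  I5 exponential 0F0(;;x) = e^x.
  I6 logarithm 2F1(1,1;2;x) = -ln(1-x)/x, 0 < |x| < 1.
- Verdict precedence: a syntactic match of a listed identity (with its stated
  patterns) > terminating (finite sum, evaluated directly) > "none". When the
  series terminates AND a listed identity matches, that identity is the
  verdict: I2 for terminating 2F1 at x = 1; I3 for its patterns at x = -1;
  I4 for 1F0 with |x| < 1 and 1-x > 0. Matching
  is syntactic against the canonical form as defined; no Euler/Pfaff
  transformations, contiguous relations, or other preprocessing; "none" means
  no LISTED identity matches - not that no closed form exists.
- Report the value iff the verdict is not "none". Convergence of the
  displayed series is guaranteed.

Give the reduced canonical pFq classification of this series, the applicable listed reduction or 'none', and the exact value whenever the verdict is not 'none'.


Prefactor -8/11, argument 1: 2F1 with upper {-1/2, -1/2} over lower {7/2}. Verdict at x = 1: the half-integer Gauss pattern (I1) matches (x = 1; upper {-1/2, -1/2} half-integers, c = 7/2 in the evaluable pattern). Hence: (-175/704) * pi.

First insight: with t_0 = -8/11, the running product (C = -8/11, x = 1) telescopes to a rising factorial.
Ratio: r(k) = 1 * (k-1/2) (k-1/2) / [(k+7/2) (k+1)] - poly over poly, x = 1 from leading terms; C = -8/11 at k = 0.


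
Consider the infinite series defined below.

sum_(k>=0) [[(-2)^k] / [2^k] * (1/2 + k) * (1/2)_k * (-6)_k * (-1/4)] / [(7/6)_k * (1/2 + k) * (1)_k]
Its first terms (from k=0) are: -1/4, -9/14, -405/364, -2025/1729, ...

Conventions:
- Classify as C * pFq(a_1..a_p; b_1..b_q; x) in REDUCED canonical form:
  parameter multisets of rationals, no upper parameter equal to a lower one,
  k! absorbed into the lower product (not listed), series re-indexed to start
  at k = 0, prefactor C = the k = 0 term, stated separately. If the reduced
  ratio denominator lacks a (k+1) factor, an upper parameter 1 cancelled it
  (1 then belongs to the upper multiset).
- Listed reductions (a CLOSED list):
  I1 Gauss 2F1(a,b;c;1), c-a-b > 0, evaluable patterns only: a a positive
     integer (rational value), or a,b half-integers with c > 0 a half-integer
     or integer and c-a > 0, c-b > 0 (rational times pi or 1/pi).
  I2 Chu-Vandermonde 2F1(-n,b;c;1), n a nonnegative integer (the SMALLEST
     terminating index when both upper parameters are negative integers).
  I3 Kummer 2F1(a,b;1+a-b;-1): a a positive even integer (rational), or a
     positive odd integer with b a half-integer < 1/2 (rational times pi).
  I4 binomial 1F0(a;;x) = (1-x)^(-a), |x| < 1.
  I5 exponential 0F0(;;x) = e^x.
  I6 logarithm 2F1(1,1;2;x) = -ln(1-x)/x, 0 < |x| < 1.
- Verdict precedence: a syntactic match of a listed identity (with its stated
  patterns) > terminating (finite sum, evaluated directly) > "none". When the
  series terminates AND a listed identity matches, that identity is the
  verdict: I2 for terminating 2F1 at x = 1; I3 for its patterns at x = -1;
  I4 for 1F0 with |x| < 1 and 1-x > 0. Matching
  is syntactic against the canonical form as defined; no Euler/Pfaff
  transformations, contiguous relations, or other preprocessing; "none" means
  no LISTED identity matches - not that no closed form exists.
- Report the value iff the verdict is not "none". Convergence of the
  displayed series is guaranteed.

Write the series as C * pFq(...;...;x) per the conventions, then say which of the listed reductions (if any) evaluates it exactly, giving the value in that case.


Prefactor -1/4, argument -1: 2F1 with upper {-6, 1/2} over lower {7/6}. Verdict: terminating - the sum ends at index 6 because -6 is a negative integer; exact evaluation follows. Sum: -439408/104377.

The tell: t_0 being -1/4, the two k-th powers (C = -1/4, x = -1) combine into one argument.
Ratio: r(k) = (-1) * (k-6) (k+1/2) / [(k+7/6) (k+1)] - rational in k. x = (-1); t_0 = -1/4; negate the roots.


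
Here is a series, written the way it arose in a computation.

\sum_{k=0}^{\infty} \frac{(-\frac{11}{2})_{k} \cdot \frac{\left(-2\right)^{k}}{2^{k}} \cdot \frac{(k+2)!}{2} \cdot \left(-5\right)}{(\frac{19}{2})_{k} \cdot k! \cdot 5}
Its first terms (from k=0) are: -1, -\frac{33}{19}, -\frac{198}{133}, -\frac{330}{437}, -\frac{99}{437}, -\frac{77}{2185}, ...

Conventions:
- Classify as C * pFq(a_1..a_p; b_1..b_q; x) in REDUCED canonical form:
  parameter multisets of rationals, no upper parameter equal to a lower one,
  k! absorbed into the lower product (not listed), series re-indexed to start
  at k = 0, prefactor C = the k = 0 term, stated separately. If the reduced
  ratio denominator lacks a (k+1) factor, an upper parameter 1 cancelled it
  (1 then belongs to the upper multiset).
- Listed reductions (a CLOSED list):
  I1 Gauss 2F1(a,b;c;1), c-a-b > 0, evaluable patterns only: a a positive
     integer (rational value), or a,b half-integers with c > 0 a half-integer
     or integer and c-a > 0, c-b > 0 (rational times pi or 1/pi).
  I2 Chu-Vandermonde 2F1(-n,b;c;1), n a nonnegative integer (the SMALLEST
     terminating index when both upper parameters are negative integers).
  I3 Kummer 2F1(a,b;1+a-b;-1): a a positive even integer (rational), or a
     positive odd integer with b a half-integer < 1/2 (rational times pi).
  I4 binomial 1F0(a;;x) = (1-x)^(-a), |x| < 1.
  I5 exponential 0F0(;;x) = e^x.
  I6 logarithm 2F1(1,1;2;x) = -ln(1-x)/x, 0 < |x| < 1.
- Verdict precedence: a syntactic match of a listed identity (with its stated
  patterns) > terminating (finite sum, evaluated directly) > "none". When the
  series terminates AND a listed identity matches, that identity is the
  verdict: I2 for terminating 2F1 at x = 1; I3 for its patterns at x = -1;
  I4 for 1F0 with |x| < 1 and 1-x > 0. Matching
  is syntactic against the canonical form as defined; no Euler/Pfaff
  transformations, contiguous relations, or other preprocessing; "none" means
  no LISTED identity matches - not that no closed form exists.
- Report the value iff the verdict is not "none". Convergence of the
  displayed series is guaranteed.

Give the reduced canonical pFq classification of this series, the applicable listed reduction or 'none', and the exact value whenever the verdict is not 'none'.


Prefactor -1, argument -1: 2F1 with upper {-\frac{11}{2}, 3} over lower {\frac{19}{2}}. Verdict (x = -1): the Kummer evaluation I3 applies (x = -1; c = \frac{19}{2} equals 1+a-b for upper {-\frac{11}{2}, 3}: listed pattern). Exact value: \left(-\frac{109395}{65536}\right) \cdot \pi.

Key observation: t_0 being -1, the factorial ratio (prefactor -1) (k+a-1)!/(a-1)! is a rising factorial (a)_k.
Term ratio: r(k) = -1 * (k-\frac{11}{2}) (k+3) / [(k+\frac{19}{2}) (k+1)] - rational; roots negated = parameters, x = -1, C = -1.


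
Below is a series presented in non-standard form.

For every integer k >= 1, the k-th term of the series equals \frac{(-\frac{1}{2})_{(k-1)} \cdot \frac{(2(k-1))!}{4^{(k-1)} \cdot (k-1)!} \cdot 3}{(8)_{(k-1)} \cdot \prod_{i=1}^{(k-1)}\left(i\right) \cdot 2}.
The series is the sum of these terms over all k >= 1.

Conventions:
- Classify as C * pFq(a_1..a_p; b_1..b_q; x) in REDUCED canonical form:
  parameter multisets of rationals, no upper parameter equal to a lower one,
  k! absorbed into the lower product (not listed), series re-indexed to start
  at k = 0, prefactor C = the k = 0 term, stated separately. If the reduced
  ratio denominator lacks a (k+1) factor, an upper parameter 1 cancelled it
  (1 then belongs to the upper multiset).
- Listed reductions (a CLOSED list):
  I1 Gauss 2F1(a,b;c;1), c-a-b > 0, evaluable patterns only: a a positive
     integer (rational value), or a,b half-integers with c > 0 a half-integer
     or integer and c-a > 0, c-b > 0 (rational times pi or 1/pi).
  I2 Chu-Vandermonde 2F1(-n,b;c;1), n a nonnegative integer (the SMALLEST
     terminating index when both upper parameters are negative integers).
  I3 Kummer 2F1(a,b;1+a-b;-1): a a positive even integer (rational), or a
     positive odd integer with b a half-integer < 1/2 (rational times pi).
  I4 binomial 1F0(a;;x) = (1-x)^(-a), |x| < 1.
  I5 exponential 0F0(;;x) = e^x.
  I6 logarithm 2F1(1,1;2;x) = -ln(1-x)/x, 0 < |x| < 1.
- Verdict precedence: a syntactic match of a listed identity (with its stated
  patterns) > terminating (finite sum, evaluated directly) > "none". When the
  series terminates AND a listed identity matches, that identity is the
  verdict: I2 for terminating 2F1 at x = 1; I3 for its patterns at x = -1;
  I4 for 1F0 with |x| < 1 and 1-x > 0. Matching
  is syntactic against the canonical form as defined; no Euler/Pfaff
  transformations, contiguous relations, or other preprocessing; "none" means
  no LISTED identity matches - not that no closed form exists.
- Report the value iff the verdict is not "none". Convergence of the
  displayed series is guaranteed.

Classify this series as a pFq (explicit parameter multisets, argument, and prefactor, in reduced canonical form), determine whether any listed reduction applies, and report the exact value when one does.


Prefactor \frac{3}{2}, argument 1: 2F1 with upper {-\frac{1}{2}, \frac{1}{2}} over lower {8}. Verdict (x = 1): Gauss (I1, half-integer pattern) applies (x = 1; upper {-\frac{1}{2}, \frac{1}{2}} half-integers, c = 8 in the evaluable pattern). Sum: \frac{4194304}{920205} / \pi.

First insight: t_0 = \frac{3}{2} here, and the product of the first k integers (C = 3/2, x = 1) is k!.
Term ratio: r(k) = 1 * (k-\frac{1}{2}) (k+\frac{1}{2}) / [(k+8) (k+1)] - rational in k, leading ratio 1; with t_0 = \frac{3}{2}, classification follows.


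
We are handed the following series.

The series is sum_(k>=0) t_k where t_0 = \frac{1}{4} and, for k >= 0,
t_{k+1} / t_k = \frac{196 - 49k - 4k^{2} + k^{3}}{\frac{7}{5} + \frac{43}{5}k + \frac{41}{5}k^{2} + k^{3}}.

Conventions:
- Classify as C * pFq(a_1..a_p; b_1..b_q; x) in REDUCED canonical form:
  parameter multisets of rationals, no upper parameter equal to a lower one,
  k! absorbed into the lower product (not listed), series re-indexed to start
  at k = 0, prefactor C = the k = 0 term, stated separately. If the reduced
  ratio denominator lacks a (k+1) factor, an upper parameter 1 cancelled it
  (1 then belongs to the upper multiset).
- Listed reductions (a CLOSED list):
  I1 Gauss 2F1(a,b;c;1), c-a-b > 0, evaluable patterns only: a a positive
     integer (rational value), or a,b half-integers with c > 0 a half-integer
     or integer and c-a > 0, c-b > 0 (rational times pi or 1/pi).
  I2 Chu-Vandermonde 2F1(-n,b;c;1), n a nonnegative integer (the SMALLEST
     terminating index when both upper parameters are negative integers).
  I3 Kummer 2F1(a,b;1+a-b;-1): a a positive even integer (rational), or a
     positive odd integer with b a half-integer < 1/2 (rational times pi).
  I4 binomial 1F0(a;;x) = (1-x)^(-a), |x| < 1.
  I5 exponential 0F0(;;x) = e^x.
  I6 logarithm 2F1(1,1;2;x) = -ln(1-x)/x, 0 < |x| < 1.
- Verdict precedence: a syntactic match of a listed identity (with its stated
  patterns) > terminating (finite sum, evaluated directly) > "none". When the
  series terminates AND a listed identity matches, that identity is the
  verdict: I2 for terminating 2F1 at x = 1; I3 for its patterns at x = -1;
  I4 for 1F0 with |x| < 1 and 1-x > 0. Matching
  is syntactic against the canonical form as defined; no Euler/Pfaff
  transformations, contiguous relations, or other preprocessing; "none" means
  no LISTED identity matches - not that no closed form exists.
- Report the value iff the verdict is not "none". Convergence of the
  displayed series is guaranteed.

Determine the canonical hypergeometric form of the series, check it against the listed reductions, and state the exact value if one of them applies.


The series (x = 1) is 2F1: upper {-7, -4}, lower {\frac{1}{5}}, prefactor \frac{1}{4}. Verdict: Vandermonde's identity (I2) fires (terminating 2F1 at x = 1 with n = 4, b = -7, c = \frac{1}{5}). Its exact value is \frac{144279}{176}.

Key step: t_0 = \frac{1}{4} here, and the parameter 7 appears in both the upper and lower lists and cancels.
Consecutive-term ratio: r(k) = 1 * (k-7) (k-4) / [(k+\frac{1}{5}) (k+1)] - rational; roots negated = parameters, x = 1, C = \frac{1}{4}.


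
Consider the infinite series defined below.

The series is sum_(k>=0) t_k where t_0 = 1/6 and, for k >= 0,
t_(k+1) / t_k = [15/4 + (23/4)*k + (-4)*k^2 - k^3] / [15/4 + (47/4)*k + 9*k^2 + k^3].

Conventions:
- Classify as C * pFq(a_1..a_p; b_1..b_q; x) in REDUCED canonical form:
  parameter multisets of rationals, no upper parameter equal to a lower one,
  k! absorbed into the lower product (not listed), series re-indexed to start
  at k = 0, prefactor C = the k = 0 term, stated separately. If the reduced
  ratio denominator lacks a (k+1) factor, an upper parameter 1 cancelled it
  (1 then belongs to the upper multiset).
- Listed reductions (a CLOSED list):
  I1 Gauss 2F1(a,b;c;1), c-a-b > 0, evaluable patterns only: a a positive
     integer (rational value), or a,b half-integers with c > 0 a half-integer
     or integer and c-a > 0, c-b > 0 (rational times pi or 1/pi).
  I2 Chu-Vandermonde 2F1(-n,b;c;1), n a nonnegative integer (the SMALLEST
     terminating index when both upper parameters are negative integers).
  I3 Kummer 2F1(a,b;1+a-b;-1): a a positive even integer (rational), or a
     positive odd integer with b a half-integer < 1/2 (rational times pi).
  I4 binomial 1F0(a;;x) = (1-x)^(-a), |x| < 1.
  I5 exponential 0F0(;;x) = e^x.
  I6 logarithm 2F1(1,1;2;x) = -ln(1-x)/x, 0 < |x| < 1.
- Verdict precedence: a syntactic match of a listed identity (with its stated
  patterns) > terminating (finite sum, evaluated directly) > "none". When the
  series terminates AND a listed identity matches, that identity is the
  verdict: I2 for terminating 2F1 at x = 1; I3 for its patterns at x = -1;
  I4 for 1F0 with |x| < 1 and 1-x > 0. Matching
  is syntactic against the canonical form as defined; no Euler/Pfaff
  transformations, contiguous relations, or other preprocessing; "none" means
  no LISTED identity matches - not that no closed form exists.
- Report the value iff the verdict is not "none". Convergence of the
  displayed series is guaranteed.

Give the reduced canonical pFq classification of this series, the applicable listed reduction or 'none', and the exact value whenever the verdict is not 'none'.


At argument -1: a 2F1 with upper {-3/2, 5}, lower {15/2}, scaled by C = 1/6. Verdict: Kummer's theorem (I3) matches (x = -1; c = 15/2 equals 1+a-b for upper {-3/2, 5}: listed pattern). Its exact value is (15015/131072) * pi.

Key step: with t_0 = 1/6, the ratio is unreduced: k + 1/2 divides both sides (C = 1/6).
Adjacent-term ratio: r(k) = (-1) * (k-3/2) (k+5) / [(k+15/2) (k+1)] - rational in k. x = (-1); t_0 = 1/6; negate the roots.
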